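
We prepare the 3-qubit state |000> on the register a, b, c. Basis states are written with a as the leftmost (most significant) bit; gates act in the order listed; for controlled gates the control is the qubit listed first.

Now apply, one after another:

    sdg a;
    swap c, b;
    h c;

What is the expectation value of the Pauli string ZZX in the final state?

In the final state, ZZX has expectation 1.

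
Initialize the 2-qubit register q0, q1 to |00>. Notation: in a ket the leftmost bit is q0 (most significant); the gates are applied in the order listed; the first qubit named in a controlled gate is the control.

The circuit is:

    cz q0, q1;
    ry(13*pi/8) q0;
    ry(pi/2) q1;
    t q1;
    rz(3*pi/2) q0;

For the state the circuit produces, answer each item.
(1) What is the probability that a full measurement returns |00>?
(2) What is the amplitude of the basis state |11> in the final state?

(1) Outcome |00> occurs with probability sqrt(2 - sqrt(2))/8 + 1/4.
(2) The amplitude on |11> is -sqrt(2)*sin(3*pi/16)/2.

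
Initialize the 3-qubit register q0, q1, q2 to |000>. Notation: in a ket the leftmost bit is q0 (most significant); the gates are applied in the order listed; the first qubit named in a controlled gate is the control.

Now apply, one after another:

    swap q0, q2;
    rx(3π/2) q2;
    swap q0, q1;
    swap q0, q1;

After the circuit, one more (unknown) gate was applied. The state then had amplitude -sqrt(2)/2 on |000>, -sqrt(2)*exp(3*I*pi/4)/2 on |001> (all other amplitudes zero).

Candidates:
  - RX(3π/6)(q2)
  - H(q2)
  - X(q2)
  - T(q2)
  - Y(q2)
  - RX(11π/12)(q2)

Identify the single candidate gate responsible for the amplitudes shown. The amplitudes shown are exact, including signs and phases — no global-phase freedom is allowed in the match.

It was T(q2) that produced the state shown. Key observation: the block from step 3 through step 4 cancels to the identity and can be dropped.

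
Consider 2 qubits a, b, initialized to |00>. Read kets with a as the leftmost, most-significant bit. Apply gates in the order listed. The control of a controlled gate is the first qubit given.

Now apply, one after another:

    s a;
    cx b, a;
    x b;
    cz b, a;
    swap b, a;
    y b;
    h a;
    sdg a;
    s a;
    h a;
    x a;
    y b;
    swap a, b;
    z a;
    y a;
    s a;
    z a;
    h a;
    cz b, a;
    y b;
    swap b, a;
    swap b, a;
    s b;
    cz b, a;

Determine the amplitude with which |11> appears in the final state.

The amplitude on |11> is -sqrt(2)/2. Key observation: gates 7-10 undo each other exactly, leaving only the rest of the circuit to track.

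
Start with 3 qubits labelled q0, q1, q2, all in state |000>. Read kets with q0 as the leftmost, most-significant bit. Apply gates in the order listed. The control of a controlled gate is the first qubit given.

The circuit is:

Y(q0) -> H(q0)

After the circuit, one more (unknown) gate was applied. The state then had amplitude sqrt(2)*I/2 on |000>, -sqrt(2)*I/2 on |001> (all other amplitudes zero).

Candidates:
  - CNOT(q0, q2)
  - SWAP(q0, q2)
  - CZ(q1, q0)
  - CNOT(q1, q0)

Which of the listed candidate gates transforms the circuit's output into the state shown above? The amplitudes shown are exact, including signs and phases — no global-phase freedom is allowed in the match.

The unique candidate consistent with the amplitudes is SWAP(q0, q2).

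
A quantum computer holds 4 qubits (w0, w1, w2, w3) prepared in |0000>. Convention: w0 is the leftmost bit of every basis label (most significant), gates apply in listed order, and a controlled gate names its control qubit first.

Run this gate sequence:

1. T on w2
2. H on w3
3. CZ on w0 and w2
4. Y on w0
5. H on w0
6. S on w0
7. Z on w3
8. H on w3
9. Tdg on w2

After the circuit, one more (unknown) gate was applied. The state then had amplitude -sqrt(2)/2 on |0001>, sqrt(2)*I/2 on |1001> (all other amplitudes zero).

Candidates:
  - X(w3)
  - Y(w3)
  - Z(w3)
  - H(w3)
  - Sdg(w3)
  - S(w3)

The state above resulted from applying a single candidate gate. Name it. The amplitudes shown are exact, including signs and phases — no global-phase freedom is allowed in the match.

It was S(w3) that produced the state shown.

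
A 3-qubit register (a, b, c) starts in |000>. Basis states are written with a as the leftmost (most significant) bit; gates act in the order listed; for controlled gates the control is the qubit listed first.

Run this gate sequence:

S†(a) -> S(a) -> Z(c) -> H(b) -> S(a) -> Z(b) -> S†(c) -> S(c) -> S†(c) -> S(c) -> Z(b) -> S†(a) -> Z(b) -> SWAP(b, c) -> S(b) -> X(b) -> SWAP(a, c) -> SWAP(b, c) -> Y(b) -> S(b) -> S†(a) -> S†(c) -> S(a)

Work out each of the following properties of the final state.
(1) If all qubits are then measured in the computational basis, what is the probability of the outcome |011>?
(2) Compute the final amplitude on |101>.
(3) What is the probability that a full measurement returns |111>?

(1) Outcome |011> occurs with probability 1/2. Key observation: gates 5-12 undo each other exactly, leaving only the rest of the circuit to track.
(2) The amplitude on |101> is 0.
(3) A full measurement returns |111> with probability 1/2.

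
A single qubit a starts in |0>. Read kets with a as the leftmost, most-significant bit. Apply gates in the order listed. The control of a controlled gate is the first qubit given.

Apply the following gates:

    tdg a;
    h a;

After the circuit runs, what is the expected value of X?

The expectation value of X is 1.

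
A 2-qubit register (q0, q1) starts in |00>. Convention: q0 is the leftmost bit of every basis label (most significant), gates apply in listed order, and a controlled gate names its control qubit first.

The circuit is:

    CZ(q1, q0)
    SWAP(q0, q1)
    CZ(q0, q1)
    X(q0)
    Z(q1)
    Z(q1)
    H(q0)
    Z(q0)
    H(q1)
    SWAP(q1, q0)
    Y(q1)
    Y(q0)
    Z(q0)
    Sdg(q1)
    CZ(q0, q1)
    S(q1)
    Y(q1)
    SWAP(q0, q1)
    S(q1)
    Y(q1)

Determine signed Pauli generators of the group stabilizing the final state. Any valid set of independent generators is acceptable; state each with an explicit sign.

The stabilizer group can be generated by -XZ, -ZY, among other valid generating sets.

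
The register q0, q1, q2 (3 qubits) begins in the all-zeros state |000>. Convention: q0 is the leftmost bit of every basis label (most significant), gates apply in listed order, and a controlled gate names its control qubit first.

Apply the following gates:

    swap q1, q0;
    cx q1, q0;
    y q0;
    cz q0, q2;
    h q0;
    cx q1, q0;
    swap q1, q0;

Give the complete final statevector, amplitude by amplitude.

The resulting statevector has amplitude sqrt(2)*I/2 on |000>, -sqrt(2)*I/2 on |010>, and 0 on every other basis state.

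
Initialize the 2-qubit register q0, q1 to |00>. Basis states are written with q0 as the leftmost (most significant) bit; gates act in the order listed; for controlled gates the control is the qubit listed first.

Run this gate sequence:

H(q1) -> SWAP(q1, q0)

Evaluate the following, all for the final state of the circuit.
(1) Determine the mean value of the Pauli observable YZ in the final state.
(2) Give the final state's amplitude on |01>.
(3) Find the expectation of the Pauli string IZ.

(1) The expectation value of YZ is 0.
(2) The amplitude on |01> is 0.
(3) In the final state, IZ has expectation 1.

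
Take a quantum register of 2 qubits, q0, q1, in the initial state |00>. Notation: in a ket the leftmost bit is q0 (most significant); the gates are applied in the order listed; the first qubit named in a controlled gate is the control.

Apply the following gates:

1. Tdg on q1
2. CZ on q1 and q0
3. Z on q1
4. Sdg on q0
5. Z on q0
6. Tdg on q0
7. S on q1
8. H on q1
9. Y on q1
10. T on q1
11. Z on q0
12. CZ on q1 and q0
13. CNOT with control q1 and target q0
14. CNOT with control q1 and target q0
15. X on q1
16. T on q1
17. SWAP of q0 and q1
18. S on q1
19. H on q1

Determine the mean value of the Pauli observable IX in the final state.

The expectation value of IX is 1.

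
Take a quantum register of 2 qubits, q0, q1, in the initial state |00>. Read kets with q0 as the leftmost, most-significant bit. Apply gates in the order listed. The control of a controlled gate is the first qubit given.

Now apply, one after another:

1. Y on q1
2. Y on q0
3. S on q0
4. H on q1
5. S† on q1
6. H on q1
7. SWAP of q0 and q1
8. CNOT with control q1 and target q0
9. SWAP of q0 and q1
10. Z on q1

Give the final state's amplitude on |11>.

The final state's coefficient on |11> equals -1/2 + I/2.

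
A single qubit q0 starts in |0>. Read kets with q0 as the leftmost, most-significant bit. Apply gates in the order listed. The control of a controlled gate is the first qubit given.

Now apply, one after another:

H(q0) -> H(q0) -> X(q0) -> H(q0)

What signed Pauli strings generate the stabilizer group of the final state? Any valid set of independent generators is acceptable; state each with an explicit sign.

The stabilizer group can be generated by -X, among other valid generating sets. Key observation: steps 1-2 multiply out to the identity, so the circuit reduces to the remaining gates.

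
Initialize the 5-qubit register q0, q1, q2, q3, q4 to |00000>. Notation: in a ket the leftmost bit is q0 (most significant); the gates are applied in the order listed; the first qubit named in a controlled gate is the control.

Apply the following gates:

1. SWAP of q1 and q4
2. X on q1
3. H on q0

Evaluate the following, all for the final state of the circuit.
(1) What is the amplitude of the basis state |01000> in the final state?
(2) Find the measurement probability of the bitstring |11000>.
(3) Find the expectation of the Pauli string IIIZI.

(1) The amplitude on |01000> is sqrt(2)/2.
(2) The probability of measuring |11000> is 1/2.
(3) The observable IIIZI averages to 1.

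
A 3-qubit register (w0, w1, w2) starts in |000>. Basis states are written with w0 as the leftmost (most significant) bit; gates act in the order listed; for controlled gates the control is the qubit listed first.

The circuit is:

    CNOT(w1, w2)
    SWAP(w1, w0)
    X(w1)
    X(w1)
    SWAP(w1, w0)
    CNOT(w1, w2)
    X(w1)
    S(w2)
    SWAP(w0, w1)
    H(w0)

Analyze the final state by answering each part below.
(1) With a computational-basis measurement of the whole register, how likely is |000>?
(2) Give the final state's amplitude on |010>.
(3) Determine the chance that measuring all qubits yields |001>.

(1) Outcome |000> occurs with probability 1/2. Key observation: gates 1-6 undo each other exactly, leaving only the rest of the circuit to track.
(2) The amplitude on |010> is 0.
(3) The probability of measuring |001> is 0.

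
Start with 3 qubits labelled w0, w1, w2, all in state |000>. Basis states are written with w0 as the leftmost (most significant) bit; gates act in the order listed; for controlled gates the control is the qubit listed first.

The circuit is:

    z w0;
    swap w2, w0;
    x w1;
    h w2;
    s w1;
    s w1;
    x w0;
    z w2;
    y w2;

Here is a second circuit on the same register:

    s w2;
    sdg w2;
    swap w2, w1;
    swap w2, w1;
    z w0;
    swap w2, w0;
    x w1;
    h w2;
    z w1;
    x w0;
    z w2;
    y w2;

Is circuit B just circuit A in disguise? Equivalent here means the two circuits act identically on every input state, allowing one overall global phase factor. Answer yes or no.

Yes: on every input state the two circuits agree up to one overall phase factor.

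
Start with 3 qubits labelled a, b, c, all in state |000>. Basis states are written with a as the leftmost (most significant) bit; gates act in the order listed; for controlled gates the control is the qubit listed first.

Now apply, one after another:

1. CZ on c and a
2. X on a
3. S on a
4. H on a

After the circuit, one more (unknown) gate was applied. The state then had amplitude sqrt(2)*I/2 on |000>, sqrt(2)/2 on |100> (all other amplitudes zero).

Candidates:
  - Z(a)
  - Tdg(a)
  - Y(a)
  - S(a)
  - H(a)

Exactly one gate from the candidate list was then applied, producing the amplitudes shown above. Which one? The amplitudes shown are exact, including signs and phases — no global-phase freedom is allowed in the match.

The applied gate was S(a).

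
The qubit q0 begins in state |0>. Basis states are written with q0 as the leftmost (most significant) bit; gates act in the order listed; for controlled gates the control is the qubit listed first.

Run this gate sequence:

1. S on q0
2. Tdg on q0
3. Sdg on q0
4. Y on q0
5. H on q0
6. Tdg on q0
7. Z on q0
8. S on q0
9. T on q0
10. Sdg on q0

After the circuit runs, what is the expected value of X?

The observable X averages to 1.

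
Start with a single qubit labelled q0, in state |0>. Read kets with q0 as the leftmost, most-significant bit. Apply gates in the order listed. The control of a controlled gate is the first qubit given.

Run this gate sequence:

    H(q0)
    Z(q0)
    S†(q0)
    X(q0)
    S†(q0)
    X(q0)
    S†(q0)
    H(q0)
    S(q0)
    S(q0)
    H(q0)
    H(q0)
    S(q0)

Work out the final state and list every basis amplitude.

The resulting statevector has amplitude 1/2 - I/2 on |0>, -1/2 + I/2 on |1>.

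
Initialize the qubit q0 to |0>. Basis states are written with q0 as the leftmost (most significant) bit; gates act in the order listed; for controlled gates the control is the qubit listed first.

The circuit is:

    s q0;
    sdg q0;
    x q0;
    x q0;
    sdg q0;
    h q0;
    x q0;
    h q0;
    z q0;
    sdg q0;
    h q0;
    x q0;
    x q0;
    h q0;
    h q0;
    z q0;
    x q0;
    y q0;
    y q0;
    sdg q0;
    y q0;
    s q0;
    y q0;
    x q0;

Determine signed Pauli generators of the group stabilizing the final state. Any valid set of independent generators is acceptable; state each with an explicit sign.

One valid set of independent stabilizer generators is +X (any independent generating set of the same group is equally correct).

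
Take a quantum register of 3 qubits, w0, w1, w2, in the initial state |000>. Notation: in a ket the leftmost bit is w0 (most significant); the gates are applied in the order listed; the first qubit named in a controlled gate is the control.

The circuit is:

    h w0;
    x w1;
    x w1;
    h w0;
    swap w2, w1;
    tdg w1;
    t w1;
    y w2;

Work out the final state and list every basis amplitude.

The final amplitudes are I on |001>, and 0 on every other basis state. Key observation: gates 1-4 undo each other exactly, leaving only the rest of the circuit to track.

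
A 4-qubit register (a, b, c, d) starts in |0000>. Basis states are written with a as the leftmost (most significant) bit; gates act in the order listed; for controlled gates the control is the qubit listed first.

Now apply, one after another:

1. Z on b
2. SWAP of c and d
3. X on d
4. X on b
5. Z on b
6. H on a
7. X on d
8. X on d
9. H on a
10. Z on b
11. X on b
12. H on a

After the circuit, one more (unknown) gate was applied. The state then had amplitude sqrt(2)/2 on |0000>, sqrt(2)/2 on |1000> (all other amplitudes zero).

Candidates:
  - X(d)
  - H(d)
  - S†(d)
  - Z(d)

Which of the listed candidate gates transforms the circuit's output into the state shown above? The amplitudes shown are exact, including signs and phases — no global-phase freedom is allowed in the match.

It was X(d) that produced the state shown. Key observation: steps 4-11 multiply out to the identity, so the circuit reduces to the remaining gates.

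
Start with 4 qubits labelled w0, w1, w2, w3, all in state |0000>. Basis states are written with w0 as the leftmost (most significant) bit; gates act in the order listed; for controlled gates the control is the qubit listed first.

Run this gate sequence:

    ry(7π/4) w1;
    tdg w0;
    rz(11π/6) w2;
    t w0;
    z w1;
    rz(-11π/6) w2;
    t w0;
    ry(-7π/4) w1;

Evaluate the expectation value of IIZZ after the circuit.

The observable IIZZ averages to 1.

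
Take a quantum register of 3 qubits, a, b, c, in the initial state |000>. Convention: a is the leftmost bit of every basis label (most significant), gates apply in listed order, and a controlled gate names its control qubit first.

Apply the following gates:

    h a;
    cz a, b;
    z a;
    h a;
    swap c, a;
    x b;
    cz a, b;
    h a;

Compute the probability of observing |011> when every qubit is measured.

A full measurement returns |011> with probability 1/2.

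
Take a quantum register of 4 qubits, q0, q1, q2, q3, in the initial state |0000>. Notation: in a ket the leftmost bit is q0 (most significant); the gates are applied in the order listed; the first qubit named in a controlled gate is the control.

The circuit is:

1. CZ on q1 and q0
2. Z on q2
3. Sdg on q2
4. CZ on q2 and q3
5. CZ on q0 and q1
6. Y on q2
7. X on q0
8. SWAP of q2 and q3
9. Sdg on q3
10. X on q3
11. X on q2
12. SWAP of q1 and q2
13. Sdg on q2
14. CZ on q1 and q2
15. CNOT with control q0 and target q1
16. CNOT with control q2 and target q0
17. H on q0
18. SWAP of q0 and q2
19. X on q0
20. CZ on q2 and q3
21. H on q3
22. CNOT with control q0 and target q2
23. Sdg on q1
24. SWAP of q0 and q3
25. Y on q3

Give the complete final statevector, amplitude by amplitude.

The final amplitudes are I/2 on |0000>, -I/2 on |0010>, I/2 on |1000>, -I/2 on |1010>, and 0 on every other basis state.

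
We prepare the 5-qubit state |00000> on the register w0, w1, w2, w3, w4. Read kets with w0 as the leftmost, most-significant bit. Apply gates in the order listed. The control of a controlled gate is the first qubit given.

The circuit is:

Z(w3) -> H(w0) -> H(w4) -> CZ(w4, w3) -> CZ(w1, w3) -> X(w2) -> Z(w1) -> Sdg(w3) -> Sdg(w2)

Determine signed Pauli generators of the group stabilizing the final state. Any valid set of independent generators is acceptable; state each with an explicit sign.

The final state is stabilized by the group generated by +XIIII, +IIIIX, +IZIII, -IIZII, +IIIZI; other independent generating sets are equally valid.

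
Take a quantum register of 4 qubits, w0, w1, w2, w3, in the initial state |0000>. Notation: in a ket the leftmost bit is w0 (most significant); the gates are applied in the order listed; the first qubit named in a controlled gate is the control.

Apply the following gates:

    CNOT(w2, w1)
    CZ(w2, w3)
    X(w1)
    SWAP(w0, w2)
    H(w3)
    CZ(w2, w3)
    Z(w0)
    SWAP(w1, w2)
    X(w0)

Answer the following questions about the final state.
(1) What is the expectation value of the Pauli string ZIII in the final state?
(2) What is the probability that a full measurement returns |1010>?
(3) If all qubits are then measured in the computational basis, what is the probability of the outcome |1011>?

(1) The expectation value of ZIII is -1.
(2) The probability of measuring |1010> is 1/2.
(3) The probability of measuring |1011> is 1/2.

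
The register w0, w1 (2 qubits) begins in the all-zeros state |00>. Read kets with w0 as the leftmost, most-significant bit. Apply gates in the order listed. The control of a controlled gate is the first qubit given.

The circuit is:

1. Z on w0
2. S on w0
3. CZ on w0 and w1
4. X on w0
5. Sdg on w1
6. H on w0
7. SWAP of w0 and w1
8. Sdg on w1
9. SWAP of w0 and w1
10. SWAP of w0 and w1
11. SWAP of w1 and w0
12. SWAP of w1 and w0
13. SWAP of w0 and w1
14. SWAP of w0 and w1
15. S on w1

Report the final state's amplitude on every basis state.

The final amplitudes are sqrt(2)/2 on |00>, -sqrt(2)/2 on |01>, 0 on |10>, 0 on |11>. Key observation: steps 8-15 multiply out to the identity, so the circuit reduces to the remaining gates.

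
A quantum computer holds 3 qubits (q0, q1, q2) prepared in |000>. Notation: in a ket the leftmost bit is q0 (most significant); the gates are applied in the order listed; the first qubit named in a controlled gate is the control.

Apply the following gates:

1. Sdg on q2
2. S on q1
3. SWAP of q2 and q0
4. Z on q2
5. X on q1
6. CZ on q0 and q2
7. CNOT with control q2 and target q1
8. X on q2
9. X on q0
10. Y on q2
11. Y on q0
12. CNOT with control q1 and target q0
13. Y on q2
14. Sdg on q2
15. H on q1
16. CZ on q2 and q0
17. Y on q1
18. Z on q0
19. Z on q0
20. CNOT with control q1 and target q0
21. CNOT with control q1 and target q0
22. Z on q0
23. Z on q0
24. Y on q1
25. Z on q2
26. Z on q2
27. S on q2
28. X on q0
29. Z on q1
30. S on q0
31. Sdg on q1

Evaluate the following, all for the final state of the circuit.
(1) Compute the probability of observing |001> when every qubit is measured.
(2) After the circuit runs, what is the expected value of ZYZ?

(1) The probability of measuring |001> is 1/2. Key observation: steps 17-24 multiply out to the identity, so the circuit reduces to the remaining gates.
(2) The expectation value of ZYZ is 1.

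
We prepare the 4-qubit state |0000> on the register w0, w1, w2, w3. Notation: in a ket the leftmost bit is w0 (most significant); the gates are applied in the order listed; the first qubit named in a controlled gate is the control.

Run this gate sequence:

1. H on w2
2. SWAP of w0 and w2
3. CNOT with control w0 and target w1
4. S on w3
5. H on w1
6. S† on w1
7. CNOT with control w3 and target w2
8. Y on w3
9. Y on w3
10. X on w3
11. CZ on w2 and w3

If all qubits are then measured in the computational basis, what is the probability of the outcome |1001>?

A full measurement returns |1001> with probability 1/4.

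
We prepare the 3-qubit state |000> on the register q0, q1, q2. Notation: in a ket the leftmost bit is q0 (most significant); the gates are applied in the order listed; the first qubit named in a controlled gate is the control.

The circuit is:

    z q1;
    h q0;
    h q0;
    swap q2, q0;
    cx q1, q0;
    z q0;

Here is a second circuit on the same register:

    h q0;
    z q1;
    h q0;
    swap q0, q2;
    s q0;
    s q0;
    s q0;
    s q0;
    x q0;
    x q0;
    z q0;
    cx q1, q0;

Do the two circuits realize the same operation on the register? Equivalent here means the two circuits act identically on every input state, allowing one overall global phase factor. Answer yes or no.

No — the two circuits implement different unitaries, even allowing a global phase.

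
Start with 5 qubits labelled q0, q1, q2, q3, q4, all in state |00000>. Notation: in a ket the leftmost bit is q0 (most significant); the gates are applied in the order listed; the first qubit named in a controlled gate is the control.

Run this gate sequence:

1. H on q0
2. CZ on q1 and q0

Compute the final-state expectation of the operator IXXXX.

The expectation value of IXXXX is 0.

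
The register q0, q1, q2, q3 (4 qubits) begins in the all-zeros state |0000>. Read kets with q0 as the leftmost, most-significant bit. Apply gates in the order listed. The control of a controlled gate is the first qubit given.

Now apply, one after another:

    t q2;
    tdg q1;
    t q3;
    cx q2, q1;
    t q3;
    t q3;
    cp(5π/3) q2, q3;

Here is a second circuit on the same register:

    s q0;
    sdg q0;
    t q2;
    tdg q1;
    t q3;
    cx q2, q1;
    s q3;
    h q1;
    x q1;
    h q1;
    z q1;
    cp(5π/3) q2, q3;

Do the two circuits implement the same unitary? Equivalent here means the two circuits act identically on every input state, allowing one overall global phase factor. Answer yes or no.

Yes: on every input state the two circuits agree up to one overall phase factor.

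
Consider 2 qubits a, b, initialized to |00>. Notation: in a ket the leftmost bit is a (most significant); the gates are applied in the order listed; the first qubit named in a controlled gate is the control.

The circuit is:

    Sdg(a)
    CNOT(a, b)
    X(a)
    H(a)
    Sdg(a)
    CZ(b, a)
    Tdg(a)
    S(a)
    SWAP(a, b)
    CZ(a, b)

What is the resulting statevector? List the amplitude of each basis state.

After the circuit, the state carries amplitude sqrt(2)/2 on |00>, sqrt(2)*exp(3*I*pi/4)/2 on |01>, 0 on |10>, 0 on |11>.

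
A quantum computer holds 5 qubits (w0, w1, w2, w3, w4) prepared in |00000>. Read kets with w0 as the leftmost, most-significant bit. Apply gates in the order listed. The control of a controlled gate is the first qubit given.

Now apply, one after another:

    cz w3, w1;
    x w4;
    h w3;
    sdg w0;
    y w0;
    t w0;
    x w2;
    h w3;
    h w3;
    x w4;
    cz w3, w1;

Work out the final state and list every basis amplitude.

The final amplitudes are sqrt(2)*exp(3*I*pi/4)/2 on |10100>, sqrt(2)*exp(3*I*pi/4)/2 on |10110>, and 0 on every other basis state.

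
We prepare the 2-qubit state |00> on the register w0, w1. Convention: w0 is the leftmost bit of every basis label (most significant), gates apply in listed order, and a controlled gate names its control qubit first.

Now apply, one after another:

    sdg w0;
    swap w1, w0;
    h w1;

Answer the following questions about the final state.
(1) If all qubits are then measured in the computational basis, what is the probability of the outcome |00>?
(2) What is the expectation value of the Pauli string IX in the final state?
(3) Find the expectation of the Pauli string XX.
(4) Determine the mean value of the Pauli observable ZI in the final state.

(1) A full measurement returns |00> with probability 1/2.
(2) In the final state, IX has expectation 1.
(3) In the final state, XX has expectation 0.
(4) In the final state, ZI has expectation 1.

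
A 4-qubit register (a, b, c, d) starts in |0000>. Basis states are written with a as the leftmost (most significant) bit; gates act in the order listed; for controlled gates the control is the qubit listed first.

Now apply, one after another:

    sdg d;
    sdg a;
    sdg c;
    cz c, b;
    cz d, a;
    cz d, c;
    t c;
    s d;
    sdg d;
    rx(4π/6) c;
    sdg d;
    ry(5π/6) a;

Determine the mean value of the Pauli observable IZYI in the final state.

The observable IZYI averages to -sqrt(3)/2.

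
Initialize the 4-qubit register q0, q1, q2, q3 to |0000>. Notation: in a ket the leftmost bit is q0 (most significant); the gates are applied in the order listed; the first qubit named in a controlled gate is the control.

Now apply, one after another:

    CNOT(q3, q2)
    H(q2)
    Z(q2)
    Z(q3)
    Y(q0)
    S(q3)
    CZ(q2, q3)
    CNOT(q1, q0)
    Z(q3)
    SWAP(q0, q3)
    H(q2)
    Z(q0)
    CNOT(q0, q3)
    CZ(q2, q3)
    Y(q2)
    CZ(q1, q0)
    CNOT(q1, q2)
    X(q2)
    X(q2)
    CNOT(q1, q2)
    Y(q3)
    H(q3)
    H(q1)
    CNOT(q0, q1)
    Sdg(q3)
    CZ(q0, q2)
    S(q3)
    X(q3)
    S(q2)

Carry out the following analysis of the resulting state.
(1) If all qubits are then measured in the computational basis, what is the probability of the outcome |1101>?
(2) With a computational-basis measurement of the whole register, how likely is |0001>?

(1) Outcome |1101> occurs with probability 0. Key observation: steps 17-20 multiply out to the identity, so the circuit reduces to the remaining gates.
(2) The probability of measuring |0001> is 1/4.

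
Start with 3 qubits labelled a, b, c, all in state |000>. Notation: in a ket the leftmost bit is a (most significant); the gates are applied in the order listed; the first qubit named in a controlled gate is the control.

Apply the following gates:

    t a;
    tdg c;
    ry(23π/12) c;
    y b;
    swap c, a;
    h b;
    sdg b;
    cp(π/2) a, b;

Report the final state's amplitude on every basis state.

After the circuit, the state carries amplitude -I*sqrt(6*sqrt(2) + 12)/8 - I*sqrt(4 - 2*sqrt(2))/8 on |000>, 0 on |001>, sqrt(4 - 2*sqrt(2))/8 + sqrt(6*sqrt(2) + 12)/8 on |010>, 0 on |011>, -I*sqrt(12 - 6*sqrt(2))/8 + I*sqrt(2*sqrt(2) + 4)/8 on |100>, 0 on |101>, -I*sqrt(2*sqrt(2) + 4)/8 + I*sqrt(12 - 6*sqrt(2))/8 on |110>, 0 on |111>.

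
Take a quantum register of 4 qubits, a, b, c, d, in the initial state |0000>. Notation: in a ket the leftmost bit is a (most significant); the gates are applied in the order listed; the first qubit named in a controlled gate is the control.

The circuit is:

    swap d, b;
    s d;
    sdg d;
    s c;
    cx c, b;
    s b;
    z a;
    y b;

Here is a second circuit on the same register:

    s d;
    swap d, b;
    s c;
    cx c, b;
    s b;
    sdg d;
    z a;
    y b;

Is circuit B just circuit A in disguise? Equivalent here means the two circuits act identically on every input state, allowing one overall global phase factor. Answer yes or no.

No: there is an input state on which the two circuits produce genuinely different outputs (not merely differing by a phase).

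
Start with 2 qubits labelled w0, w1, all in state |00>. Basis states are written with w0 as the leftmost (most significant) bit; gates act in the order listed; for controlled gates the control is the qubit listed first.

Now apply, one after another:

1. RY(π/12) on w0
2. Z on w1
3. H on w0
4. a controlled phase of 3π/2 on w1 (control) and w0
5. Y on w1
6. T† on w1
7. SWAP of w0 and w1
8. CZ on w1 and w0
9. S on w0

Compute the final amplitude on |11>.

|11> carries amplitude (-sqrt(6*sqrt(2) + 12)/8 - sqrt(12 - 6*sqrt(2))/8 - sqrt(4 - 2*sqrt(2))/8 + sqrt(2*sqrt(2) + 4)/8)*exp(3*I*pi/4) in the final state.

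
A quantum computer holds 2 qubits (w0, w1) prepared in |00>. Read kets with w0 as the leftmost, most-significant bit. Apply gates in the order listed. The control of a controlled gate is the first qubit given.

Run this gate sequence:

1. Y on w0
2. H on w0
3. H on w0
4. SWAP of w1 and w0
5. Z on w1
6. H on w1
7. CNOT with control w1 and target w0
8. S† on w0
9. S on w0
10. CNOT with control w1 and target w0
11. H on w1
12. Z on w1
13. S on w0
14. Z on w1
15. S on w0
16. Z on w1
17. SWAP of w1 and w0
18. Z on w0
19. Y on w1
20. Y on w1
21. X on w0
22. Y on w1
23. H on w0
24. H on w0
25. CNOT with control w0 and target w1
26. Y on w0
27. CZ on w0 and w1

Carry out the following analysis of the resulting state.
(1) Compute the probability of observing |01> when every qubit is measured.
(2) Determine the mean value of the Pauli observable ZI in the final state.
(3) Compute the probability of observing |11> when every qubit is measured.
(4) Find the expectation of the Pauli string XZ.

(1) The probability of measuring |01> is 0. Key observation: gates 5-12 undo each other exactly, leaving only the rest of the circuit to track.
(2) In the final state, ZI has expectation -1.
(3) The probability of measuring |11> is 1.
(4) The expectation value of XZ is 0.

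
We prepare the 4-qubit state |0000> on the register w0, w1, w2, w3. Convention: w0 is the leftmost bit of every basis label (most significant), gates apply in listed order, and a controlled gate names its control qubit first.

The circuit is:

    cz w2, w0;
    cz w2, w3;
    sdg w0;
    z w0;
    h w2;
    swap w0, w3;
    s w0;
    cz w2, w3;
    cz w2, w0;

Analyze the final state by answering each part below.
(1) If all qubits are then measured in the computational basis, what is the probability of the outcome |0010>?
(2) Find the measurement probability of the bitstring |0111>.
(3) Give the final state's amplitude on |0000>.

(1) A full measurement returns |0010> with probability 1/2.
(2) The probability of measuring |0111> is 0.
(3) |0000> carries amplitude sqrt(2)/2 in the final state.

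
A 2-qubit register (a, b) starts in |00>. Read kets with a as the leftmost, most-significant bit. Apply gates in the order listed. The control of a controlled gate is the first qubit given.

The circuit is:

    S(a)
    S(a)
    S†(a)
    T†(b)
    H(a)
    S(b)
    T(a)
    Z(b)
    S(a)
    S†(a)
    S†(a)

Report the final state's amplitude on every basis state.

The final amplitudes are sqrt(2)/2 on |00>, 0 on |01>, -sqrt(2)*exp(3*I*pi/4)/2 on |10>, 0 on |11>.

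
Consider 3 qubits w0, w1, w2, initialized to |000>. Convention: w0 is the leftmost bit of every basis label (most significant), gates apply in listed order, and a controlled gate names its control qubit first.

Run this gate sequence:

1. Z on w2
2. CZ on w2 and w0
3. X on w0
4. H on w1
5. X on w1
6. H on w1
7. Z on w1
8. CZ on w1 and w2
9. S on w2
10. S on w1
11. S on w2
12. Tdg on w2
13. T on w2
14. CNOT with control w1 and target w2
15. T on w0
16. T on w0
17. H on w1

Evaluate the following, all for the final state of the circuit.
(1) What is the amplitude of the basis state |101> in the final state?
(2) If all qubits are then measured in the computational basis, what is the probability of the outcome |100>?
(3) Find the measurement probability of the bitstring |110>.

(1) The final state's coefficient on |101> equals 0. Key observation: steps 4-7 multiply out to the identity, so the circuit reduces to the remaining gates.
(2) The probability of measuring |100> is 1/2.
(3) Outcome |110> occurs with probability 1/2.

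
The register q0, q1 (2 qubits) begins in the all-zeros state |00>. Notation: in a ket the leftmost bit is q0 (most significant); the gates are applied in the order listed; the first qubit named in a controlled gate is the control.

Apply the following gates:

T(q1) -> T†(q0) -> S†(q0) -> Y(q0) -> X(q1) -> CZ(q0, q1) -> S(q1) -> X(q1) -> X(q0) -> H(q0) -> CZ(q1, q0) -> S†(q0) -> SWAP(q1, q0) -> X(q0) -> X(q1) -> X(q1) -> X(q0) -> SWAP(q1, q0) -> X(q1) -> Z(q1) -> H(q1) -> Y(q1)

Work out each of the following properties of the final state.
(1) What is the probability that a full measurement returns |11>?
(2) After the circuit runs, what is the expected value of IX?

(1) The probability of measuring |11> is 1/4. Key observation: steps 13-18 multiply out to the identity, so the circuit reduces to the remaining gates.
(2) The observable IX averages to 1.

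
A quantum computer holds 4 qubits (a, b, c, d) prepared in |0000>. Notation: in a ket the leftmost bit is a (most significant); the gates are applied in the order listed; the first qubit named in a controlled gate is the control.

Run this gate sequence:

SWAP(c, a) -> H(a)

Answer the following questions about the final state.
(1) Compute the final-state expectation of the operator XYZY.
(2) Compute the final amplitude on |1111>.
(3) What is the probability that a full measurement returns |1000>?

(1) In the final state, XYZY has expectation 0.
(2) The final state's coefficient on |1111> equals 0.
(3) A full measurement returns |1000> with probability 1/2.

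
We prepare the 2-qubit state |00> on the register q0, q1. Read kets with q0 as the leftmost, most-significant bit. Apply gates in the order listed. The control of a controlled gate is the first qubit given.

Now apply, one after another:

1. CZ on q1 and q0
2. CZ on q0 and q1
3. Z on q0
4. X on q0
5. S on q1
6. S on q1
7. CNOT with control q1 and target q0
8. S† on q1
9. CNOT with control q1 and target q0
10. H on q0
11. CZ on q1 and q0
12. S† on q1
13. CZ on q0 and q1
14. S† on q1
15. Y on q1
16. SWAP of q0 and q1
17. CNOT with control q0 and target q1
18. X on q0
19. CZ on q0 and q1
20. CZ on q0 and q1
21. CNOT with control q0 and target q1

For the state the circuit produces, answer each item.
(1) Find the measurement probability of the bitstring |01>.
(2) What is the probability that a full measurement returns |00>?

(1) Outcome |01> occurs with probability 1/2.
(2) Outcome |00> occurs with probability 1/2.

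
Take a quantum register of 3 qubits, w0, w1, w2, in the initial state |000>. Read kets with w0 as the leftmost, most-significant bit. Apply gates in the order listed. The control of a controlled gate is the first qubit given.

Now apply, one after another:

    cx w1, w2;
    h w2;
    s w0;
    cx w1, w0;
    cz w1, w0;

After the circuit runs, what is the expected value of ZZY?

In the final state, ZZY has expectation 0.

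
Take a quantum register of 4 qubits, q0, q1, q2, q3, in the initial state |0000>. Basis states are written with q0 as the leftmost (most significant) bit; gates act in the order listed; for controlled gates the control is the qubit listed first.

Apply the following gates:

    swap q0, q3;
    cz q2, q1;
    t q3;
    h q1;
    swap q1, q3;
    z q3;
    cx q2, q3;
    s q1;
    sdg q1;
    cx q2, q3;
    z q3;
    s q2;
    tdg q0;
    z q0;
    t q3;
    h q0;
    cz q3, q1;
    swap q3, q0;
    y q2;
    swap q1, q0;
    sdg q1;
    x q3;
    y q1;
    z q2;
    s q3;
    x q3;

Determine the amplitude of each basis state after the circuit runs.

The final amplitudes are -exp(I*pi/4)/2 on |0010>, exp(3*I*pi/4)/2 on |0011>, I/2 on |0110>, 1/2 on |0111>, and 0 on every other basis state. Key observation: steps 6-11 multiply out to the identity, so the circuit reduces to the remaining gates.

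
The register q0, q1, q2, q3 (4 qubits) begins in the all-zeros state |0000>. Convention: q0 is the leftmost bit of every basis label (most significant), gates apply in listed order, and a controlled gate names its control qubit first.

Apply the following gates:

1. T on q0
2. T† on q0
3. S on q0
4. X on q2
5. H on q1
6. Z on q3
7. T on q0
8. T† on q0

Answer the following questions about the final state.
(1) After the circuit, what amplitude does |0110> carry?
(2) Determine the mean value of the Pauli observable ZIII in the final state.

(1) The amplitude on |0110> is sqrt(2)/2.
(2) The expectation value of ZIII is 1.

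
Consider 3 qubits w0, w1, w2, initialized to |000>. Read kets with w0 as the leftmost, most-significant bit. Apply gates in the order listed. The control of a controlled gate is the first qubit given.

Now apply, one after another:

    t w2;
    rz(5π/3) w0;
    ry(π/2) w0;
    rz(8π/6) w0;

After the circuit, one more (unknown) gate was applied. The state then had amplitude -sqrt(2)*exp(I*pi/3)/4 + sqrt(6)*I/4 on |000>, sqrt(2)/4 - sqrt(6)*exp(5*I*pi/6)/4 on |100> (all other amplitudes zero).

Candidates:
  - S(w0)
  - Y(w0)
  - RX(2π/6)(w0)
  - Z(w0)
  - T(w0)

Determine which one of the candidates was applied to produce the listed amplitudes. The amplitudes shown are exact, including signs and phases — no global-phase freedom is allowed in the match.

It was RX(2π/6)(w0) that produced the state shown.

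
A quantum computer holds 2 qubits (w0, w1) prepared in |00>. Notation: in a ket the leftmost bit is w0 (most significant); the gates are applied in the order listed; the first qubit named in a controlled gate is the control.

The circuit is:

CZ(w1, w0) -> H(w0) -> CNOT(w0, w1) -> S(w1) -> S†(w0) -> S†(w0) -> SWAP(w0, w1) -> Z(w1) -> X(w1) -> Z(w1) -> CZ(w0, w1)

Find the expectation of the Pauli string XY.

In the final state, XY has expectation 1.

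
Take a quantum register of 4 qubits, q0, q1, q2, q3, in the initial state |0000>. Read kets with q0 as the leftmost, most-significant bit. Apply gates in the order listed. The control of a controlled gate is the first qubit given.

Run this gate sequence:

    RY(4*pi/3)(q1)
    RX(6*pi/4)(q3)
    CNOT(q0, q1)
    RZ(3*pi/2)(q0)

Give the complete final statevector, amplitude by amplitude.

The final amplitudes are -sqrt(2)*exp(I*pi/4)/4 on |0000>, -sqrt(2)*exp(3*I*pi/4)/4 on |0001>, sqrt(6)*exp(I*pi/4)/4 on |0100>, sqrt(6)*exp(3*I*pi/4)/4 on |0101>, and 0 on every other basis state.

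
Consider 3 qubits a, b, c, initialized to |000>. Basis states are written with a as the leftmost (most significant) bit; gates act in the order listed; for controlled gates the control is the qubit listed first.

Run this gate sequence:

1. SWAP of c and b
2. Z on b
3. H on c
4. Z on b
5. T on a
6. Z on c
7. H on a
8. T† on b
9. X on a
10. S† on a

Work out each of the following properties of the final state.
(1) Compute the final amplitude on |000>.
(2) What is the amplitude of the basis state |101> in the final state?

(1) The amplitude on |000> is 1/2.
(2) The amplitude on |101> is I/2.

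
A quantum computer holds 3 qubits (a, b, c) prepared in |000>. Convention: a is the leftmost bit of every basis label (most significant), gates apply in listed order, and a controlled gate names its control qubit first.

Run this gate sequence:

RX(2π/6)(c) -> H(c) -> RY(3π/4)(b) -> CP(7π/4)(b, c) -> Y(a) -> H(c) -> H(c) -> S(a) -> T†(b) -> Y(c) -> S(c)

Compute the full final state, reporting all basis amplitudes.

After the circuit, the state carries amplitude 0 on |000>, 0 on |001>, 0 on |010>, 0 on |011>, sqrt(2 - sqrt(2))*(-sqrt(2) + sqrt(6)*I)/8 on |100>, sqrt(2 - sqrt(2))*(sqrt(6) - sqrt(2)*I)/8 on |101>, sqrt(sqrt(2) + 2)*(sqrt(6) + sqrt(2)*I)/8 on |110>, (-sqrt(2) - sqrt(6)*I)*sqrt(sqrt(2) + 2)*exp(I*pi/4)/8 on |111>.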